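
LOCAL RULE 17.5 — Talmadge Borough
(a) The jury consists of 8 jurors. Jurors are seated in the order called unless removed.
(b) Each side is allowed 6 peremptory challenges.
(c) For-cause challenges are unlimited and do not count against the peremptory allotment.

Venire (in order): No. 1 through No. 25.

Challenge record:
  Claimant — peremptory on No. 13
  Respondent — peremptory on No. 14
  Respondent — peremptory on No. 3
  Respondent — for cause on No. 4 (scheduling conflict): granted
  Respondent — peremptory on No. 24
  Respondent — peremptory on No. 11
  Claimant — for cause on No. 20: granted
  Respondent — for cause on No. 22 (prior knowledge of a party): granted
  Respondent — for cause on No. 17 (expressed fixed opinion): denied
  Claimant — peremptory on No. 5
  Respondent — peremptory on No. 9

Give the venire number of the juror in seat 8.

Removed: #3, #4, #5, #9, #11, #13, #14, #20, #22, #24. (#17 stays — for-cause denied.)
Seating in order: seats 1–8 → #1, #2, #6, #7, #8, #10, #12, #15.
So seat 8 is #15.

15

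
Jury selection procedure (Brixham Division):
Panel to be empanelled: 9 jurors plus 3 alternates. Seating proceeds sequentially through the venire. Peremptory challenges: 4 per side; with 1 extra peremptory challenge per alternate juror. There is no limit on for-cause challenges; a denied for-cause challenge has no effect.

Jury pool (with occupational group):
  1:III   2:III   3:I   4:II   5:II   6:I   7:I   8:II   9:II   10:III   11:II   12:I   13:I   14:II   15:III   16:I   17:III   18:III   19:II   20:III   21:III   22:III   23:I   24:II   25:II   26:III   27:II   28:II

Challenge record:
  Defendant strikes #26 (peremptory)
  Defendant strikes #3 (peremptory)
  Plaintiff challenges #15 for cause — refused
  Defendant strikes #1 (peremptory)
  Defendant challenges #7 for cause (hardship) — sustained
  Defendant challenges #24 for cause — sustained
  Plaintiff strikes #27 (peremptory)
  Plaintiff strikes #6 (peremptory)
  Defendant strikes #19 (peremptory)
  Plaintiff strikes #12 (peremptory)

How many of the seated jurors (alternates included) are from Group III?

Removed: #1, #3, #6, #7, #12, #19, #24, #26, #27.
Seated (12 incl. alternates): #2, #4, #5, #8, #9, #10, #11, #13, #14, #15, #16, #17.
Of those, in Group III: #2, #10, #15, #17 → 4.

4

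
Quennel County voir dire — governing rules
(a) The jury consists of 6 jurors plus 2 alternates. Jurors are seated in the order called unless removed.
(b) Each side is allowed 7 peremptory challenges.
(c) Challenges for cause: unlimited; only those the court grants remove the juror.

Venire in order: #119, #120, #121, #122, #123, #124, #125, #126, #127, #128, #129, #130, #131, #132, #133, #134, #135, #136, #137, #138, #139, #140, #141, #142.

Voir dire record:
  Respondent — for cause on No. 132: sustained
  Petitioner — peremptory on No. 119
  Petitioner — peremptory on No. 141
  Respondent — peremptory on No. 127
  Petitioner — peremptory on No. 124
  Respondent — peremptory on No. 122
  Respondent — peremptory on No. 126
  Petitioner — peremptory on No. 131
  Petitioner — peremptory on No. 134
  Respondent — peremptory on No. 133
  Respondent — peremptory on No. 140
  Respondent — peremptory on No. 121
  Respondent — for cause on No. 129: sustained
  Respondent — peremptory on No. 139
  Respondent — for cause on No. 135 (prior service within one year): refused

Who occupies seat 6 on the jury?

Removed: #119, #121, #122, #124, #126, #127, #129, #131, #132, #133, #134, #139, #140, #141. (#135 stays — for-cause denied.)
Seating in order: seats 1–6 → #120, #123, #125, #128, #130, #135; alternates → #136, #137.
So seat 6 is #135.

135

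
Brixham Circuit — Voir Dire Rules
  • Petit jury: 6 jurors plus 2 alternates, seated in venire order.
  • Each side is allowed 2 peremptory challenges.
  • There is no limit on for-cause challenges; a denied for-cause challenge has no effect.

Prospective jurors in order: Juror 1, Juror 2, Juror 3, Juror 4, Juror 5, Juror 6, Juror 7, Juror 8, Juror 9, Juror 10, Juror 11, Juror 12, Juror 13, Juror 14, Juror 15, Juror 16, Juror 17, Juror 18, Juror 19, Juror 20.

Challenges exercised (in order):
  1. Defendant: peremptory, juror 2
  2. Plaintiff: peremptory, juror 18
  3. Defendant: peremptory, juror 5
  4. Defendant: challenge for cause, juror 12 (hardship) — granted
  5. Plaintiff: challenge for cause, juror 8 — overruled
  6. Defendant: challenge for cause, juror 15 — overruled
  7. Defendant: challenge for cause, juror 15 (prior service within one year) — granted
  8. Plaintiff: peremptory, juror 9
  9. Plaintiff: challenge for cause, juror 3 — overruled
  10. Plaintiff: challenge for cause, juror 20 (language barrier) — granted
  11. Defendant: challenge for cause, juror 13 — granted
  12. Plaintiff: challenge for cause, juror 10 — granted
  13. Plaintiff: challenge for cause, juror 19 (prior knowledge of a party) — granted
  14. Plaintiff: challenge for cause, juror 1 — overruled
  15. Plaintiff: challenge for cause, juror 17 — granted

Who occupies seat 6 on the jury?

Removed: #2, #5, #9, #10, #12, #13, #15, #17, #18, #19, #20. (#1, #3, #8 stay — for-cause denied.)
Seating in order: seats 1–6 → #1, #3, #4, #6, #7, #8; alternates → #11, #14.
So seat 6 is #8.

8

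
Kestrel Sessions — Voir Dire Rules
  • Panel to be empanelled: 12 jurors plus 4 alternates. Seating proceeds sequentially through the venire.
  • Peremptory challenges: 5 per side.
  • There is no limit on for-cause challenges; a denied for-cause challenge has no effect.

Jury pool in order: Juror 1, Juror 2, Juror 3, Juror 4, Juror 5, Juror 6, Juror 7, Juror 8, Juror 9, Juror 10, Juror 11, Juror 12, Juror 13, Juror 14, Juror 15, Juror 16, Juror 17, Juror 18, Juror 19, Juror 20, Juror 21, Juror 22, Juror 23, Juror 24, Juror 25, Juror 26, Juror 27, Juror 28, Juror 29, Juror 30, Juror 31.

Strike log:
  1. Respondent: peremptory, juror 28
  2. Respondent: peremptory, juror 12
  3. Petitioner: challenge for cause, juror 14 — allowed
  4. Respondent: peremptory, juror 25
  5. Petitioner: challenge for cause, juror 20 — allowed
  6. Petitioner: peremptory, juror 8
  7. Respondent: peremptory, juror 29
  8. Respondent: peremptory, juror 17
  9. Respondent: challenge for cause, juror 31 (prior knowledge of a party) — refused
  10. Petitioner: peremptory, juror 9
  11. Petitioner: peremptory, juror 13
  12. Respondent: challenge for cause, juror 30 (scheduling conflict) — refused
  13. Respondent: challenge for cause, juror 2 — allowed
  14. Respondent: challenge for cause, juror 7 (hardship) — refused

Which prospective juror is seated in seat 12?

Removed: #2, #8, #9, #12, #13, #14, #17, #20, #25, #28, #29. (#7, #30, #31 stay — for-cause denied.)
Filling seats in venire order through position 12: #1, #3, #4, #5, #6, #7, #10, #11, #15, #16, #18, #19.
So seat 12 is #19.

19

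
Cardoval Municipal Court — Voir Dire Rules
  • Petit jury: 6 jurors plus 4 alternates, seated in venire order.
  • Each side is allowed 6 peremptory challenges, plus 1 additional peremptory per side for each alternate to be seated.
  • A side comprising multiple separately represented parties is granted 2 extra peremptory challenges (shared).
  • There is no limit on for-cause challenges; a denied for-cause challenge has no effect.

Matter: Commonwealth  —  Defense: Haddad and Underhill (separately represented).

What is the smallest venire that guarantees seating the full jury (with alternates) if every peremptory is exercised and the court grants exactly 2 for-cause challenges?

34

Seats to fill: 6 + 4 alternates = 10.
Peremptories — Commonwealth: 6 + 1×4 = 10; Defense: 6 + 1×4 + 2 = 12; total 22.
For-cause removals: 2.
Minimum venire: 10 + 22 + 2 = 34.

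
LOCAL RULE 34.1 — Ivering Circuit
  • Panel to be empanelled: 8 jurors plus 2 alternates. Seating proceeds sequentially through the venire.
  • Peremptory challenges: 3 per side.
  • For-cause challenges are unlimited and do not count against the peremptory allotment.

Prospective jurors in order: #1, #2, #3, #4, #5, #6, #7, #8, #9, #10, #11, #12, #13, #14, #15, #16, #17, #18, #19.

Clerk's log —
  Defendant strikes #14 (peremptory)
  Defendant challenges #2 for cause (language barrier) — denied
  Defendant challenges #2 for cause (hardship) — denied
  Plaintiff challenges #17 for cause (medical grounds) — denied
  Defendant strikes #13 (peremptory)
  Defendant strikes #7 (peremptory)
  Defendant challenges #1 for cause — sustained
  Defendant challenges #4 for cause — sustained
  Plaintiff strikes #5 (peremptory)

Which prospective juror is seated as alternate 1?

Removed: #1, #4, #5, #7, #13, #14. (#2, #17 stay — for-cause denied.)
Seating in order: seats 1–8 → #2, #3, #6, #8, #9, #10, #11, #12; alternates → #15, #16.
So alternate 1 is #15.

15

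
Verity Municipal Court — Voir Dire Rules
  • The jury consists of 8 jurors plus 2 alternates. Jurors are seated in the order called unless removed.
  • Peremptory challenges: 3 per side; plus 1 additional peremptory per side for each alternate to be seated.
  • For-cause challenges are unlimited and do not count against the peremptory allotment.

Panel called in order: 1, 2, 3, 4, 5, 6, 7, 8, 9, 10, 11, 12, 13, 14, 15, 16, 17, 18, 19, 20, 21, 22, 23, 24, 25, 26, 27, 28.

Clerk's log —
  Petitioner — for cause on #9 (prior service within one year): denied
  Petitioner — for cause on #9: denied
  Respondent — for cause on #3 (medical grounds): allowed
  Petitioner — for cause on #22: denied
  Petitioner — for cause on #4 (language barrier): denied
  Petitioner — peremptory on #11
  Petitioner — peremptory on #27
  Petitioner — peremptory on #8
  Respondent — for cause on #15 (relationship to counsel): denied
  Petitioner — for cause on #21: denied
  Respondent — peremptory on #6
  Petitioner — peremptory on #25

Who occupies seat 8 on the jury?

12

Removed: #3, #6, #8, #11, #25, #27. (#4, #9, #15, #21, #22 stay — for-cause denied.)
Seating in order: seats 1–8 → #1, #2, #4, #5, #7, #9, #10, #12; alternates → #13, #14.
So seat 8 is #12.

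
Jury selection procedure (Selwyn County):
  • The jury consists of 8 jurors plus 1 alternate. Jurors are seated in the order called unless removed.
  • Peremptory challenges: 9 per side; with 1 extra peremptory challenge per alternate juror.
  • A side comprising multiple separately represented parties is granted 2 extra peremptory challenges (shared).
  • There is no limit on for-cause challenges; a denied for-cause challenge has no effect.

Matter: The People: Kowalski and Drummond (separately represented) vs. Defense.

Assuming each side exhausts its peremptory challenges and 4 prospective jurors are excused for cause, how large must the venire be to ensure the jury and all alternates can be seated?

Seats to fill: 8 + 1 alternates = 9.
Peremptories — The People: 9 + 1×1 + 2 = 12; Defense: 9 + 1×1 = 10; total 22.
For-cause removals: 4.
Minimum venire: 9 + 22 + 4 = 35.

35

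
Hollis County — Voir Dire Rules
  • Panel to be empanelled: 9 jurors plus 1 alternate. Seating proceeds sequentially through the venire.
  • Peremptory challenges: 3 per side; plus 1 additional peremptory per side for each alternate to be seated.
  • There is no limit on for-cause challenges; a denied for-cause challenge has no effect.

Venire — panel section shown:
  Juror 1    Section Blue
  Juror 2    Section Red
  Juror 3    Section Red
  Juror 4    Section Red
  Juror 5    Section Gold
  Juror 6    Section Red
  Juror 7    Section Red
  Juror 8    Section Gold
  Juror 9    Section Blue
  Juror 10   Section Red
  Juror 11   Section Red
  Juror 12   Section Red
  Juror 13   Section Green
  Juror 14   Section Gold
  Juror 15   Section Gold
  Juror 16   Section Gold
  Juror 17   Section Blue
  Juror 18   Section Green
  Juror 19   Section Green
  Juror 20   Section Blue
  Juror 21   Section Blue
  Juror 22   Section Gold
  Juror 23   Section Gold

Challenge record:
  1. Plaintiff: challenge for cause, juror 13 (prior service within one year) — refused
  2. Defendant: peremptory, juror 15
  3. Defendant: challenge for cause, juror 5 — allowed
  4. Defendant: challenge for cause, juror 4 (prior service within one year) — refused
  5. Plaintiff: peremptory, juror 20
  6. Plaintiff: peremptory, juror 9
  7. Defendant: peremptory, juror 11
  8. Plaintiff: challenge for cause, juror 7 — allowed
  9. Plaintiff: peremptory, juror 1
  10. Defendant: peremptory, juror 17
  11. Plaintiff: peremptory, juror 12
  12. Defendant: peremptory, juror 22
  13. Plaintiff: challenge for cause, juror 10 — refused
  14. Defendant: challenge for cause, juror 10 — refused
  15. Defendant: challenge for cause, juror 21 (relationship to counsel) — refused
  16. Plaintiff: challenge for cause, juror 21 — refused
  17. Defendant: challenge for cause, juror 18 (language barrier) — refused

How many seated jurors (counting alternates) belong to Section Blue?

Removed: #1, #5, #7, #9, #11, #12, #15, #17, #20, #22.
Seated (10 incl. alternates): #2, #3, #4, #6, #8, #10, #13, #14, #16, #18.
None of those are in Section Blue → 0.

0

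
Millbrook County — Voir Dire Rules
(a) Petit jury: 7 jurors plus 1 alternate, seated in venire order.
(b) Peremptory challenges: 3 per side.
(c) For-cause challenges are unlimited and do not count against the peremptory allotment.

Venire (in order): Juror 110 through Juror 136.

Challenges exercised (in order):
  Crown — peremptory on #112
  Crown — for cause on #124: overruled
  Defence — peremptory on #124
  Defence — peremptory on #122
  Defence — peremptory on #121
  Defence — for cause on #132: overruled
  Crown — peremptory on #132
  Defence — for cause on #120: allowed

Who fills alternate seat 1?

118

Removed: #112, #120, #121, #122, #124, #132.
Seating in order: seats 1–7 → #110, #111, #113, #114, #115, #116, #117; alternates → #118.
So alternate 1 is #118.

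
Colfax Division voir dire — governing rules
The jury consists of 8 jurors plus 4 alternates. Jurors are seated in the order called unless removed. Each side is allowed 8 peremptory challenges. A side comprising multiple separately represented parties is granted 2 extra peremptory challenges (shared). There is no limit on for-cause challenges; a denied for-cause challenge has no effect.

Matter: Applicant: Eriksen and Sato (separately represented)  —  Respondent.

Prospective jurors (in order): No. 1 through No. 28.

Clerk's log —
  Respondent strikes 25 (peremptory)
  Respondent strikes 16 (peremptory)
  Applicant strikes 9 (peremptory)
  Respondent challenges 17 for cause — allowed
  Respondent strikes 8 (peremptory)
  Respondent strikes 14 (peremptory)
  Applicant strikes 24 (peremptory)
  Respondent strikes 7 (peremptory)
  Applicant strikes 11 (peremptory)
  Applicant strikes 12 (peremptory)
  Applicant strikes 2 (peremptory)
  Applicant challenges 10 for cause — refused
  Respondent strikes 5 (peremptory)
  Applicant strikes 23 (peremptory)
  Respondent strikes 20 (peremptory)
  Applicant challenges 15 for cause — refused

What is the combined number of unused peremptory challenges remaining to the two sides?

Applicant allotment: 8 base + 2 multi-party = 10. Respondent allotment: 8.
Applicant peremptories used: #9, #24, #11, #12, #2, #23 — 6 (for-cause on #10, #15 don't count).
Respondent peremptories used: #25, #16, #8, #14, #7, #5, #20 — 7 (the for-cause on #17 doesn't count).
Remaining: (10 − 6) + (8 − 7) = 5.

5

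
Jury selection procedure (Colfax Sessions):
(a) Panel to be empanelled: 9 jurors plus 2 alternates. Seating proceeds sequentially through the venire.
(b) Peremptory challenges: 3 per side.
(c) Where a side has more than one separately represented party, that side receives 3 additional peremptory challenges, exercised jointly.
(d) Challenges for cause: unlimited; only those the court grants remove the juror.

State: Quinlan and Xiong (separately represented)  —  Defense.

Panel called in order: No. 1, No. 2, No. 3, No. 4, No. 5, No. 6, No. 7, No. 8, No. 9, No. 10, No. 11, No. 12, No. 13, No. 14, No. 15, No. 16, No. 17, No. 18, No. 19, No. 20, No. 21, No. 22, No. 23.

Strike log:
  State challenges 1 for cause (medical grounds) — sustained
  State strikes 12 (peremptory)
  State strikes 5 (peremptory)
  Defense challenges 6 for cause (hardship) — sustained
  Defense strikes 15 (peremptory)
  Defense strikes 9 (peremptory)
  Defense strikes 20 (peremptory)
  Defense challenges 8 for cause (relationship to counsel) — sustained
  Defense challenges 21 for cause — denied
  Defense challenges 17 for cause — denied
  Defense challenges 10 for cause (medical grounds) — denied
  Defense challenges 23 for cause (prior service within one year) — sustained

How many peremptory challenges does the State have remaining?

State allotment: 3 base + 3 multi-party = 6.
State peremptories used: #12, #5 — 2 (the for-cause on #1 doesn't count).
Remaining: 6 − 2 = 4.

4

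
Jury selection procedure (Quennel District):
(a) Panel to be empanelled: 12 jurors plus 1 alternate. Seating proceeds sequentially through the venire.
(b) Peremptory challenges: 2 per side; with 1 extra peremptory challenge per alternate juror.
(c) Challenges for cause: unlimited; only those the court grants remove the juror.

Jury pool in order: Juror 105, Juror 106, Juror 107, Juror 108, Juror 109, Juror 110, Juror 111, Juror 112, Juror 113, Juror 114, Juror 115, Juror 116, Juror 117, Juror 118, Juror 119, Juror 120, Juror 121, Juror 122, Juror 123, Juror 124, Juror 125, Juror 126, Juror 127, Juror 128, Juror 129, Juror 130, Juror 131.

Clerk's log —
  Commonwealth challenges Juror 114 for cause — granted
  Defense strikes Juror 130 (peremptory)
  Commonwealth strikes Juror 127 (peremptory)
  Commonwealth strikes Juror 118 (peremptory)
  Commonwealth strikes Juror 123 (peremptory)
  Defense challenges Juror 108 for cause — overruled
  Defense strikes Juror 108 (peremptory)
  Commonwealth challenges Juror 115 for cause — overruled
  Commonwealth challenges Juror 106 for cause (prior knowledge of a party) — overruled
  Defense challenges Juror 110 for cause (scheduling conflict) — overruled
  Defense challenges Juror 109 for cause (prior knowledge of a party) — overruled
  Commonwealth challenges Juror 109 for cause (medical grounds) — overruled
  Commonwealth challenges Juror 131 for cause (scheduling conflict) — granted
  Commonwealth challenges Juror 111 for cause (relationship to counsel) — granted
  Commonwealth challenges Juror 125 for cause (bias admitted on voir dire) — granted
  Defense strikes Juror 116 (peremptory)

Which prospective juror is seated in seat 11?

Removed: #108, #111, #114, #116, #118, #123, #125, #127, #130, #131. (#106, #109, #110, #115 stay — for-cause denied.)
Seating in order: seats 1–12 → #105, #106, #107, #109, #110, #112, #113, #115, #117, #119, #120, #121; alternates → #122.
So seat 11 is #120.

120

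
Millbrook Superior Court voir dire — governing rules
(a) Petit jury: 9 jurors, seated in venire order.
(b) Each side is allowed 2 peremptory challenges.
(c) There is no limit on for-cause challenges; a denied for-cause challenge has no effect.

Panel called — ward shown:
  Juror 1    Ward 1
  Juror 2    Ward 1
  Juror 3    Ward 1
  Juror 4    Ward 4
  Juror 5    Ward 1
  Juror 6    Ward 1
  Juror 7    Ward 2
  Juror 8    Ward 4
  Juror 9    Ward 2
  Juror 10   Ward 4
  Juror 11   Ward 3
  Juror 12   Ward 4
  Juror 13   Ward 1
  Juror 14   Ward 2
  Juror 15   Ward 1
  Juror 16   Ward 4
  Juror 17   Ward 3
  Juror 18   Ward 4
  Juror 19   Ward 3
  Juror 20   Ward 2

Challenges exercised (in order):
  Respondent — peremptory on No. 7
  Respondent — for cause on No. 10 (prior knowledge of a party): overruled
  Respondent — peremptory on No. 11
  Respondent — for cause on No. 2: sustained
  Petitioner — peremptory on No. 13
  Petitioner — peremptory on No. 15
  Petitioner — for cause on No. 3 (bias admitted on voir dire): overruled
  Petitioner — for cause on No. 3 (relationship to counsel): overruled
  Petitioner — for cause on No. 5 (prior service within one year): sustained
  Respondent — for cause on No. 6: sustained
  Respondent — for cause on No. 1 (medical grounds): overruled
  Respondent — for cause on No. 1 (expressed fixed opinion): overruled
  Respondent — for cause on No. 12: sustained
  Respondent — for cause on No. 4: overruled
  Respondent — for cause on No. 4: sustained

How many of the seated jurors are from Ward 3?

Removed: #2, #4, #5, #6, #7, #11, #12, #13, #15.
Seated jurors 1–9: #1, #3, #8, #9, #10, #14, #16, #17, #18.
Of those, in Ward 3: #17 → 1.

1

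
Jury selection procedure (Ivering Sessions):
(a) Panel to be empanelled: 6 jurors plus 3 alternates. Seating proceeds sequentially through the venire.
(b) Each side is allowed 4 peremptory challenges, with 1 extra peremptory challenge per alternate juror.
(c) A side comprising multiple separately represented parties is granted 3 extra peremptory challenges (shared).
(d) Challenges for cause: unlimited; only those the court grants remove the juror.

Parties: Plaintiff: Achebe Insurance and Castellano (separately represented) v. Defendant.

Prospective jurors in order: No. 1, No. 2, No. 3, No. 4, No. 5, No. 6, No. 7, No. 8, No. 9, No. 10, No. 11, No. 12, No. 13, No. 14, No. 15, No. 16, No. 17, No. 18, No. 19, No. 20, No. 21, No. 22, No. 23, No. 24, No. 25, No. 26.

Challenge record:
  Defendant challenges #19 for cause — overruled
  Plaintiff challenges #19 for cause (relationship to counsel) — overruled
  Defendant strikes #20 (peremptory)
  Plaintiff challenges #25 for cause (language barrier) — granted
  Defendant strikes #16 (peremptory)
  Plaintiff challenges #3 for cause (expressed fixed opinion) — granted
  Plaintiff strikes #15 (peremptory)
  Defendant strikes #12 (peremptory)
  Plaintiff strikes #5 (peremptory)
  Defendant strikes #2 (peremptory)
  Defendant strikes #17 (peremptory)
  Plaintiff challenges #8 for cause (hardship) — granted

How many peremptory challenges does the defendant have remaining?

Defendant allotment: 4 base + 1 × 3 alternates = 7.
Defendant peremptories used: #20, #16, #12, #2, #17 — 5 (the for-cause on #19 doesn't count).
Remaining: 7 − 5 = 2.

2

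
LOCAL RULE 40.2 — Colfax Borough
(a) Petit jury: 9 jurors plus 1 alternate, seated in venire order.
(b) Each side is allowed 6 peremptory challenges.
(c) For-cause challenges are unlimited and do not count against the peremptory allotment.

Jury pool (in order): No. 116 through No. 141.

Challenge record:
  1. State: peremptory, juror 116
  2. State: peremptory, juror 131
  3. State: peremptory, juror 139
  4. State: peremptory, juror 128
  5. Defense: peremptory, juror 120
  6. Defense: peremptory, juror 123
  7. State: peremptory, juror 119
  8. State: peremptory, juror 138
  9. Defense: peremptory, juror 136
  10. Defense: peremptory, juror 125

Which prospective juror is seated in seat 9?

Removed: #116, #119, #120, #123, #125, #128, #131, #136, #138, #139.
Seating in order: seats 1–9 → #117, #118, #121, #122, #124, #126, #127, #129, #130; alternates → #132.
So seat 9 is #130.

130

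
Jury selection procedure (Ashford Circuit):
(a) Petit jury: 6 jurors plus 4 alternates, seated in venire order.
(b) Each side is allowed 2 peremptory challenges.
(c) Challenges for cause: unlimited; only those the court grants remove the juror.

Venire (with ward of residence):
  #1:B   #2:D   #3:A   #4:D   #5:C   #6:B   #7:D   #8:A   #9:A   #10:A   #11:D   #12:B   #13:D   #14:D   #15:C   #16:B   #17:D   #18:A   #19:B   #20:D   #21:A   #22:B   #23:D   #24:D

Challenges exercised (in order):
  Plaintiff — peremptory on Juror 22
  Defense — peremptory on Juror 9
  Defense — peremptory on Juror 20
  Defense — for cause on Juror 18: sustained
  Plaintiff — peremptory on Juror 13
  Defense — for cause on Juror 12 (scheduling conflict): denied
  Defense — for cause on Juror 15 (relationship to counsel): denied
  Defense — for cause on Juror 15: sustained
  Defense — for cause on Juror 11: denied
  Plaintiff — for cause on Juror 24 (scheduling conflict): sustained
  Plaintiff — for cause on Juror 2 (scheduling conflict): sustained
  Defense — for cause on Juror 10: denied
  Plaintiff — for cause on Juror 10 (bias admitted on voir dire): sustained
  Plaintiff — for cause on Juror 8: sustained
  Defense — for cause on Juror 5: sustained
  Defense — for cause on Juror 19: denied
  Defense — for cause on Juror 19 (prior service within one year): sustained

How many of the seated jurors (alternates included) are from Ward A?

1

Removed: #2, #5, #8, #9, #10, #13, #15, #18, #19, #20, #22, #24.
Seated (10 incl. alternates): #1, #3, #4, #6, #7, #11, #12, #14, #16, #17.
Of those, in Ward A: #3 → 1.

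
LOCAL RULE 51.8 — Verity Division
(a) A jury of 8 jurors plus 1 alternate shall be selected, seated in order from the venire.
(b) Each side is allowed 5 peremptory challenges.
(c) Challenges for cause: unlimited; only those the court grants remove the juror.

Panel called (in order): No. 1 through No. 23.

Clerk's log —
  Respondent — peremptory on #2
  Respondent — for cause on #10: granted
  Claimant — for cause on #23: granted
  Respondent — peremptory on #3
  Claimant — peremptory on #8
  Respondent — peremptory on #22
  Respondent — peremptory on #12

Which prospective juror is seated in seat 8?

Removed: #2, #3, #8, #10, #12, #22, #23.
Seating in order: seats 1–8 → #1, #4, #5, #6, #7, #9, #11, #13; alternates → #14.
So seat 8 is #13.

13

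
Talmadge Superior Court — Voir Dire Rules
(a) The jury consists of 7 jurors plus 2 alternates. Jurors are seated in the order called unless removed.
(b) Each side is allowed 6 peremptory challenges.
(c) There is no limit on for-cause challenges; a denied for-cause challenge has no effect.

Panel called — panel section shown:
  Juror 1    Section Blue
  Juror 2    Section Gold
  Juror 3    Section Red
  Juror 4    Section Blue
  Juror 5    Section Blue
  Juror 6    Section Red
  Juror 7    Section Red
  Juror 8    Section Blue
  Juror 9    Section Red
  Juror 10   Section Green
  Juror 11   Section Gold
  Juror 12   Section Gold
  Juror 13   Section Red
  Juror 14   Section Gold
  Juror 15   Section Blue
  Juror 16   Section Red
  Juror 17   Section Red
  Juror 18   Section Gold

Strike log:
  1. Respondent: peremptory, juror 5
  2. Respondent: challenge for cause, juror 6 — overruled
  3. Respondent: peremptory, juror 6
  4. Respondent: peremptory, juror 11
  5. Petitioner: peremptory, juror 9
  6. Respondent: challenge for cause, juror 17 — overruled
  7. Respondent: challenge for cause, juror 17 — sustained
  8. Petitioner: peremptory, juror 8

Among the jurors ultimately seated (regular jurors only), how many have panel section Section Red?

Removed: #5, #6, #8, #9, #11, #17.
Seated jurors 1–7: #1, #2, #3, #4, #7, #10, #12 (alternates #13, #14 not counted).
Of those, in Section Red: #3, #7 → 2.

2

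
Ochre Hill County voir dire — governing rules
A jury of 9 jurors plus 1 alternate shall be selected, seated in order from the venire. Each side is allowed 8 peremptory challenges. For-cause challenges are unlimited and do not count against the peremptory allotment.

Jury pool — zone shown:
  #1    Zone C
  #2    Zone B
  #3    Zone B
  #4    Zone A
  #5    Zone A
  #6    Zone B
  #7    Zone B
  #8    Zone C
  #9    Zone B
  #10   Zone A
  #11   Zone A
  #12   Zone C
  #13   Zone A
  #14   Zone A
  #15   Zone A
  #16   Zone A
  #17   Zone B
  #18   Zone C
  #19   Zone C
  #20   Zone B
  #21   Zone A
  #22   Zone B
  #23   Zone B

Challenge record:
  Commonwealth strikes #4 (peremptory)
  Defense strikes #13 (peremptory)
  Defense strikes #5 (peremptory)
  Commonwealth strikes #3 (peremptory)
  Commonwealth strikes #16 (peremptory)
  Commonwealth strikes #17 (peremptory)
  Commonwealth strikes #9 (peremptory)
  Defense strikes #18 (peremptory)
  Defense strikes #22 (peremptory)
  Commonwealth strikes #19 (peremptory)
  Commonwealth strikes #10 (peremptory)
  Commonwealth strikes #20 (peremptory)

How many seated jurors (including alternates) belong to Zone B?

3

Removed: #3, #4, #5, #9, #10, #13, #16, #17, #18, #19, #20, #22.
Seated (10 incl. alternates): #1, #2, #6, #7, #8, #11, #12, #14, #15, #21.
Of those, in Zone B: #2, #6, #7 → 3.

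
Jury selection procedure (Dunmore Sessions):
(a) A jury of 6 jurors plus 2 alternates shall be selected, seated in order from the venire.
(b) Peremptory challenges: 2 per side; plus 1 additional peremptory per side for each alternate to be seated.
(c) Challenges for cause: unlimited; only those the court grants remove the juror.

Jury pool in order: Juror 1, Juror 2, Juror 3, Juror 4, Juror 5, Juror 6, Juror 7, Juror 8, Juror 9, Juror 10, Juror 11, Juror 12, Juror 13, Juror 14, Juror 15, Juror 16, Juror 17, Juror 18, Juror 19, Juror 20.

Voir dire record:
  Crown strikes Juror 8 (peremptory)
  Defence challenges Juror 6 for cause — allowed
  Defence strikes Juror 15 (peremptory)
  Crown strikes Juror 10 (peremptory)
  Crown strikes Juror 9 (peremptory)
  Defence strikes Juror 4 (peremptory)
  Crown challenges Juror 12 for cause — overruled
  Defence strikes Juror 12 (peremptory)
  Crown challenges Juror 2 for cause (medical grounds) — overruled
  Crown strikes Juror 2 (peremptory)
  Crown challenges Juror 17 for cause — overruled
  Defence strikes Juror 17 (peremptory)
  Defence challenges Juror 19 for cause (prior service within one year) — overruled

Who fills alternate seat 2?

16

Removed: #2, #4, #6, #8, #9, #10, #12, #15, #17. (#19 stays — for-cause denied.)
Seating in order: seats 1–6 → #1, #3, #5, #7, #11, #13; alternates → #14, #16.
So alternate 2 is #16.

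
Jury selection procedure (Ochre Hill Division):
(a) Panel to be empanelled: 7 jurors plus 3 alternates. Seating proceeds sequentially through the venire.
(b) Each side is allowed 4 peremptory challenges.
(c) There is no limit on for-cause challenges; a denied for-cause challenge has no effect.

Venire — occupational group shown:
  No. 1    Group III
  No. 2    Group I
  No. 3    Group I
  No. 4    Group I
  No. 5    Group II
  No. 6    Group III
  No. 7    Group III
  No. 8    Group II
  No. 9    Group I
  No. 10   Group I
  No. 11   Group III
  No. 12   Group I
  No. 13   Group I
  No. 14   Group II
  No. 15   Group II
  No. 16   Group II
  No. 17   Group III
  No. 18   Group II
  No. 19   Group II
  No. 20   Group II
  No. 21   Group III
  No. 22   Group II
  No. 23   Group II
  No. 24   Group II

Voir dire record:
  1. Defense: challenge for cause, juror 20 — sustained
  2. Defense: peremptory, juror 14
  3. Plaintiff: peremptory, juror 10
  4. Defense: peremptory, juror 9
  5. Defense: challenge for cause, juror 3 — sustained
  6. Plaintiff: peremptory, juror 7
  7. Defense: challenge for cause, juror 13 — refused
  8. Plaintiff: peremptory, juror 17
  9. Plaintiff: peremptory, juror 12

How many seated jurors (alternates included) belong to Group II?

4

Removed: #3, #7, #9, #10, #12, #14, #17, #20.
Seated (10 incl. alternates): #1, #2, #4, #5, #6, #8, #11, #13, #15, #16.
Of those, in Group II: #5, #8, #15, #16 → 4.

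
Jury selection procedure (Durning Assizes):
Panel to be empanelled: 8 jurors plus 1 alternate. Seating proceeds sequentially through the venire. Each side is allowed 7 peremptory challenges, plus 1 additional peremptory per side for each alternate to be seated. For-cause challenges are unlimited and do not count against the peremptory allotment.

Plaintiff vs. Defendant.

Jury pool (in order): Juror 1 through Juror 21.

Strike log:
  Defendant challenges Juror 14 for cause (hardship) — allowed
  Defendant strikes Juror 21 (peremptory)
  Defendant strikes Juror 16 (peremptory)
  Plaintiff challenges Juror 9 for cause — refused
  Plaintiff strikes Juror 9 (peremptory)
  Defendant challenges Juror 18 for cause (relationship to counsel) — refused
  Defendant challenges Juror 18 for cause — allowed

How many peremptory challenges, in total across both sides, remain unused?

13

Plaintiff allotment: 7 base + 1 × 1 alternate = 8. Defendant allotment: 7 base + 1 × 1 alternate = 8.
Plaintiff peremptories used: #9 — 1 (the for-cause on #9 doesn't count).
Defendant peremptories used: #21, #16 — 2 (for-cause on #14, #18, #18 don't count).
Remaining: (8 − 1) + (8 − 2) = 13.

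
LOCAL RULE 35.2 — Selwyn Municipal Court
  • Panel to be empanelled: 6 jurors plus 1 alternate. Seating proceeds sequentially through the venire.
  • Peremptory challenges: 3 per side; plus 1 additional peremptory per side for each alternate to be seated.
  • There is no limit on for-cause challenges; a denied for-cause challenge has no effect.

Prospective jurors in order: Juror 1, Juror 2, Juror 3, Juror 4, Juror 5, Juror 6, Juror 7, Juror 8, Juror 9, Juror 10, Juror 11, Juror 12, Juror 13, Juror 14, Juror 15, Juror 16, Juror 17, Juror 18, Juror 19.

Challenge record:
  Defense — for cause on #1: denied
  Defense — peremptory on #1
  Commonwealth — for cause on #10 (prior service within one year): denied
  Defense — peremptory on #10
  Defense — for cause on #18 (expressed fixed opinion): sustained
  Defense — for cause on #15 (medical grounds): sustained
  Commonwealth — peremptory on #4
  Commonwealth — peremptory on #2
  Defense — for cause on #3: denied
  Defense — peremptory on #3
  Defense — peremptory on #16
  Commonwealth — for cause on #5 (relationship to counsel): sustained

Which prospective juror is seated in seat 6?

Removed: #1, #2, #3, #4, #5, #10, #15, #16, #18.
Seating in order: seats 1–6 → #6, #7, #8, #9, #11, #12; alternates → #13.
So seat 6 is #12.

12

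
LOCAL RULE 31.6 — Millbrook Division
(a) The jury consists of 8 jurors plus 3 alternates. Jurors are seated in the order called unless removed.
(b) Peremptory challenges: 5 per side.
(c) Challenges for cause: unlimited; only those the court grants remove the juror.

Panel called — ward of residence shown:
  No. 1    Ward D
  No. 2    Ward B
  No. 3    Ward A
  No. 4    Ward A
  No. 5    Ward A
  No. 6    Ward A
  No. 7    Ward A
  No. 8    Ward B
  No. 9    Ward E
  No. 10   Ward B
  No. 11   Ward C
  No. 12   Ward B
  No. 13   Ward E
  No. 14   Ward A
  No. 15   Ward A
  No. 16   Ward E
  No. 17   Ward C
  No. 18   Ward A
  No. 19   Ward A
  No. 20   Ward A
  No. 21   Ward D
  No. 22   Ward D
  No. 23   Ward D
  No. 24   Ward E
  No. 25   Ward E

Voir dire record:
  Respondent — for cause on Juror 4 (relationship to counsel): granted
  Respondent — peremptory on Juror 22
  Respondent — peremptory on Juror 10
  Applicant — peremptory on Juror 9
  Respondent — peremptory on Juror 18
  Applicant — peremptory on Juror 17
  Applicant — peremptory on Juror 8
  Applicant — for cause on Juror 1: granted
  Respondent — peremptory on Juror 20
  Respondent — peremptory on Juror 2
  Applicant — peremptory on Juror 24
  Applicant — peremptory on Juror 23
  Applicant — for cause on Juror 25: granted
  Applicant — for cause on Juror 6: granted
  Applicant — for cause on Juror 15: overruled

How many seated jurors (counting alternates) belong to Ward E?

2

Removed: #1, #2, #4, #6, #8, #9, #10, #17, #18, #20, #22, #23, #24, #25.
Seated (11 incl. alternates): #3, #5, #7, #11, #12, #13, #14, #15, #16, #19, #21.
Of those, in Ward E: #13, #16 → 2.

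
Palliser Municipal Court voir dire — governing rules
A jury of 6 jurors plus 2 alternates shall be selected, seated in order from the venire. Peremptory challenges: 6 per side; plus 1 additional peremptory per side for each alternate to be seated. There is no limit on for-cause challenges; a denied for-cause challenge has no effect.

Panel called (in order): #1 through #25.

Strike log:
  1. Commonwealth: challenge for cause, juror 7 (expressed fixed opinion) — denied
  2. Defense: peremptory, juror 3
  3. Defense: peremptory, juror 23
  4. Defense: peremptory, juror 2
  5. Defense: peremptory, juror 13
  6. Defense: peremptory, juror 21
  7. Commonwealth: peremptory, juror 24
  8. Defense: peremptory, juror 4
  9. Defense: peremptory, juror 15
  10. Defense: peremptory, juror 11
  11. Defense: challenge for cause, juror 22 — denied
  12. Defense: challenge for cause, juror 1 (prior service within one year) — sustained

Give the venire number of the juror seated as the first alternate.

Removed: #1, #2, #3, #4, #11, #13, #15, #21, #23, #24. (#7, #22 stay — for-cause denied.)
Seating in order: seats 1–6 → #5, #6, #7, #8, #9, #10; alternates → #12, #14.
So alternate 1 is #12.

12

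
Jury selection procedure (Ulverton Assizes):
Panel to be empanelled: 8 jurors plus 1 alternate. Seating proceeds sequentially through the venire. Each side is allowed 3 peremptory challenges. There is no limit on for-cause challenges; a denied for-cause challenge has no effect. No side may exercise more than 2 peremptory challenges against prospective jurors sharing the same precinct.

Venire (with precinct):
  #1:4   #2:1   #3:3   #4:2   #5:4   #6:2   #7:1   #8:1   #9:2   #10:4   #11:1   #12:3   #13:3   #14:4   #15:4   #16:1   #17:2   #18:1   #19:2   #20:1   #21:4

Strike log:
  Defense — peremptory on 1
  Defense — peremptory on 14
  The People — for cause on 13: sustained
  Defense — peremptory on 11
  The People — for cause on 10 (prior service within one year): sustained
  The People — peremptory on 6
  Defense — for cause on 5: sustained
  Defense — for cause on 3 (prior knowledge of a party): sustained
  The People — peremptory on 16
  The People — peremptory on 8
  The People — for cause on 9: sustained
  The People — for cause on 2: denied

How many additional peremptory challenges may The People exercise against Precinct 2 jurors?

The People peremptories so far: #6, #16, #8 — 3 of 3 used, 0 left overall.
Against Precinct 2: #6 — 1 used; per-precinct cap 2 leaves 1.
Binding limit: min(0, 1) = 0.

0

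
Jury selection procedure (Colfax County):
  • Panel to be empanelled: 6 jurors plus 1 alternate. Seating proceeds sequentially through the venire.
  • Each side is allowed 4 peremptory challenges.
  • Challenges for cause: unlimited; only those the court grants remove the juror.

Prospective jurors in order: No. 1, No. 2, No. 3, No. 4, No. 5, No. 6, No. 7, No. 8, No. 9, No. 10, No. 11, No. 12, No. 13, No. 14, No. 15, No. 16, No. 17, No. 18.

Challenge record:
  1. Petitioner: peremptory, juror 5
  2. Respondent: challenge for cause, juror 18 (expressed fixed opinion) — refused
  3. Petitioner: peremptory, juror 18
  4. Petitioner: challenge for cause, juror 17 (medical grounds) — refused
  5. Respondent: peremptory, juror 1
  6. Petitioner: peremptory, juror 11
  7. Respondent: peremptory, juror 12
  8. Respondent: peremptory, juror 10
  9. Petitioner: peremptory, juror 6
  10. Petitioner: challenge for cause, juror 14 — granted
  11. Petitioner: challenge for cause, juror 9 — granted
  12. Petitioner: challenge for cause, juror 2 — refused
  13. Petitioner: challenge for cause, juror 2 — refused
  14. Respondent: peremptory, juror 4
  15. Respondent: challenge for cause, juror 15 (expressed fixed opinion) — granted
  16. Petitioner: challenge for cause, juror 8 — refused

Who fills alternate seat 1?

Removed: #1, #4, #5, #6, #9, #10, #11, #12, #14, #15, #18. (#2, #8, #17 stay — for-cause denied.)
Seating in order: seats 1–6 → #2, #3, #7, #8, #13, #16; alternates → #17.
So alternate 1 is #17.

17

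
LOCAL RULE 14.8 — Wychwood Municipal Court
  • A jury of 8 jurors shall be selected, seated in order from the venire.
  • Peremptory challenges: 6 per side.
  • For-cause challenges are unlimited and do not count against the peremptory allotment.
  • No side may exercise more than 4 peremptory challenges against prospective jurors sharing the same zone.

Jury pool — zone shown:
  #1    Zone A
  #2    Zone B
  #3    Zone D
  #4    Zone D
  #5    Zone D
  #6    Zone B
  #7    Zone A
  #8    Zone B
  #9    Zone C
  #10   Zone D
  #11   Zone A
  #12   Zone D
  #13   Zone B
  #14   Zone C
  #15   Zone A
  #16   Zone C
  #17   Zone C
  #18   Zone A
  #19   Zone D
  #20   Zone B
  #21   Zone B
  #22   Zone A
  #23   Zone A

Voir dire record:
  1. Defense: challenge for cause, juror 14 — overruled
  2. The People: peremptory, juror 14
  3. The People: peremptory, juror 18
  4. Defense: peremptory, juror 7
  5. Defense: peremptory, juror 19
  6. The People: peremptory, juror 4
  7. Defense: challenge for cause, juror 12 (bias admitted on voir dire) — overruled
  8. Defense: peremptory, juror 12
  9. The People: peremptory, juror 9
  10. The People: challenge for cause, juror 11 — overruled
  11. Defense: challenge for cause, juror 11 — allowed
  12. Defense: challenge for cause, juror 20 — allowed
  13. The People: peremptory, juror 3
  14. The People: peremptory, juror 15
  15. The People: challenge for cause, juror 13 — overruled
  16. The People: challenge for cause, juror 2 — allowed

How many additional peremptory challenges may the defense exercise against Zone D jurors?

2

Defense peremptories so far: #7, #19, #12 — 3 of 6 used, 3 left overall.
Against Zone D: #19, #12 — 2 used; per-zone cap 4 leaves 2.
Binding limit: min(3, 2) = 2.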